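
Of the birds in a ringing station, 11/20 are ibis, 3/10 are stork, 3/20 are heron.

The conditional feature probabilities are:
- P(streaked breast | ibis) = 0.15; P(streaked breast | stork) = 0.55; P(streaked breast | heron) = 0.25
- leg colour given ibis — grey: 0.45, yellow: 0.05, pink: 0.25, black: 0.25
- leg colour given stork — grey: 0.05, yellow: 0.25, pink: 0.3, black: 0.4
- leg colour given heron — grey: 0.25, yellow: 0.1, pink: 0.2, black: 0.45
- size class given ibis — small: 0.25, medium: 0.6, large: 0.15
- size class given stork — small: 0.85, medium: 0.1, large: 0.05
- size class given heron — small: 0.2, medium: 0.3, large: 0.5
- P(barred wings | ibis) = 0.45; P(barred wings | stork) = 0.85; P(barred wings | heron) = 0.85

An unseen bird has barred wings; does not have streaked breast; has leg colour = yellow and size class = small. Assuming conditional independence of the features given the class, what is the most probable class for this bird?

stork

ibis: 0.55 × (1−0.15) × 0.05 × 0.25 × 0.45 = 0.0026296875
stork: 0.3 × (1−0.55) × 0.25 × 0.85 × 0.85 = 0.024384375
heron: 0.15 × (1−0.25) × 0.1 × 0.2 × 0.85 = 0.0019125
Highest score → stork.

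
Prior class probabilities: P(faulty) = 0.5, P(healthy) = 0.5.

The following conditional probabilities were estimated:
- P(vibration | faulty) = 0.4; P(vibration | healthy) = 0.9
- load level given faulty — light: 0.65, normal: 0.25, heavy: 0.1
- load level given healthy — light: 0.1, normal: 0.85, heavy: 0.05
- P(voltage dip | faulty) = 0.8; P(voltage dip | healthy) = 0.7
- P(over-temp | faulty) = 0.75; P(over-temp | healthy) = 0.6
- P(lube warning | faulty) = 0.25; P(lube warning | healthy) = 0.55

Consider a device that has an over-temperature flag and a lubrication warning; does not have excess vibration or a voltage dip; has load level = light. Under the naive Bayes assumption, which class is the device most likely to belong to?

faulty

faulty: 0.5 × (1−0.4) × 0.65 × (1−0.8) × 0.75 × 0.25 = 0.0073125
healthy: 0.5 × (1−0.9) × 0.1 × (1−0.7) × 0.6 × 0.55 = 0.000495
Highest score → faulty.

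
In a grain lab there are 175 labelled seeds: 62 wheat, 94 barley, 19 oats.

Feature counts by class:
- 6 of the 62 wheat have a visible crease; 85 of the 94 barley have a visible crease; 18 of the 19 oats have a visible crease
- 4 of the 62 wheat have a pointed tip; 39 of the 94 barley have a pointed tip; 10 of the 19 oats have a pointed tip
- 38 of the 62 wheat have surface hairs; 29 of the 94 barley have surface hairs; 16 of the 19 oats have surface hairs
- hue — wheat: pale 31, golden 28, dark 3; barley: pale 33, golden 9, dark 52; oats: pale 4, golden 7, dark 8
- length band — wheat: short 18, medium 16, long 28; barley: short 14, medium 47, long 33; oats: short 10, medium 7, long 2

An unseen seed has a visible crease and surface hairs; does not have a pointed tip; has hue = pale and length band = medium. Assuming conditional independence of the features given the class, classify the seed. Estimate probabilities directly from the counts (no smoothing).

wheat: (62/175) × (6/62) × (58/62) × (38/62) × (31/62) × (16/62) ≈ 0.00253653
barley: (94/175) × (85/94) × (55/94) × (29/94) × (33/94) × (47/94) ≈ 0.0153901
oats: (19/175) × (18/19) × (9/19) × (16/19) × (4/19) × (7/19) ≈ 0.0031823
Highest score → barley.

barley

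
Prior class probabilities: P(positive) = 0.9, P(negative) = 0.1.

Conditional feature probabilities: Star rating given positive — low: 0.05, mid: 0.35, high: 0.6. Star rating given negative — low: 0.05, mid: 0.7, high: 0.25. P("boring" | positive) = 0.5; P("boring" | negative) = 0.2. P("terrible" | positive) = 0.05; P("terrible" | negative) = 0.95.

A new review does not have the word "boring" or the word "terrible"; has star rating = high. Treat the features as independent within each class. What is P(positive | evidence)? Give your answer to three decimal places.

positive: 0.9 × 0.6 × (1−0.5) × (1−0.05) = 0.2565
negative: 0.1 × 0.25 × (1−0.2) × (1−0.95) = 0.001
P(positive | x) = 0.2565 / 0.2575 ≈ 0.996

0.996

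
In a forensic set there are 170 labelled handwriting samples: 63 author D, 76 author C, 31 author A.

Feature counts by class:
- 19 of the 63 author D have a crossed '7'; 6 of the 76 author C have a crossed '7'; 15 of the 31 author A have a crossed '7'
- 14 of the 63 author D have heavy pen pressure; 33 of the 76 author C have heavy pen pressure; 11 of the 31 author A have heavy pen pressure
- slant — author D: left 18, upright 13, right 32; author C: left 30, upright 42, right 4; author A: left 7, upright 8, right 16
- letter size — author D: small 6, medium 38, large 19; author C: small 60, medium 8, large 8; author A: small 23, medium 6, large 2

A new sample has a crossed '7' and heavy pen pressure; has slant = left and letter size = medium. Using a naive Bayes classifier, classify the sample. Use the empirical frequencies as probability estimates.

author D: (63/170) × (19/63) × (14/63) × (18/63) × (38/63) ≈ 0.00428023
author C: (76/170) × (6/76) × (33/76) × (30/76) × (8/76) ≈ 0.000636776
author A: (31/170) × (15/31) × (11/31) × (7/31) × (6/31) ≈ 0.00136836
Highest score → author D.

author D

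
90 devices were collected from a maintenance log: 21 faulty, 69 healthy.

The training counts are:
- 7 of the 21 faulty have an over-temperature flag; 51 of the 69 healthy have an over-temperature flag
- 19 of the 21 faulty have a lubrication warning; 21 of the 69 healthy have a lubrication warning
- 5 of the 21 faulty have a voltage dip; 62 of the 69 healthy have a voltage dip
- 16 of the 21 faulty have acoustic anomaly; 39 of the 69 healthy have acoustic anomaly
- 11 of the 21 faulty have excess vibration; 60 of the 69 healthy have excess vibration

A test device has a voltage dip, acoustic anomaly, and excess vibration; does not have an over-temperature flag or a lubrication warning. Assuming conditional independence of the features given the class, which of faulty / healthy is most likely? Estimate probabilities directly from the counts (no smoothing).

healthy

faulty: (21/90) × (14/21) × (2/21) × (5/21) × (16/21) × (11/21) ≈ 0.00140774
healthy: (69/90) × (18/69) × (48/69) × (62/69) × (39/69) × (60/69) ≈ 0.0614444
Highest score → healthy.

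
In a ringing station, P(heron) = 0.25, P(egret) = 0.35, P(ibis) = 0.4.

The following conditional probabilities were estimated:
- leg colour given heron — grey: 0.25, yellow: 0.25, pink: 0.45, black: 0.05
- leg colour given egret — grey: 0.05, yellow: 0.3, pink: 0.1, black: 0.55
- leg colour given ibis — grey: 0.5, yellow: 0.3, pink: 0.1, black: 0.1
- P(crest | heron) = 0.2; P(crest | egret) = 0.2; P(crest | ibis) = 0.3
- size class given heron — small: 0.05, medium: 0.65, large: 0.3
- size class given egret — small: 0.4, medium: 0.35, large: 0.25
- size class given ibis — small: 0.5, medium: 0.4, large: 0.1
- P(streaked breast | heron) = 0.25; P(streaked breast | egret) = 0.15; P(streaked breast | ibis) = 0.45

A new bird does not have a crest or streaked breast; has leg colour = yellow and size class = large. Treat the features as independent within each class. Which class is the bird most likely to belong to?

heron: 0.25 × 0.25 × (1−0.2) × 0.3 × (1−0.25) = 0.01125
egret: 0.35 × 0.3 × (1−0.2) × 0.25 × (1−0.15) = 0.01785
ibis: 0.4 × 0.3 × (1−0.3) × 0.1 × (1−0.45) = 0.00462
Highest score → egret.

egret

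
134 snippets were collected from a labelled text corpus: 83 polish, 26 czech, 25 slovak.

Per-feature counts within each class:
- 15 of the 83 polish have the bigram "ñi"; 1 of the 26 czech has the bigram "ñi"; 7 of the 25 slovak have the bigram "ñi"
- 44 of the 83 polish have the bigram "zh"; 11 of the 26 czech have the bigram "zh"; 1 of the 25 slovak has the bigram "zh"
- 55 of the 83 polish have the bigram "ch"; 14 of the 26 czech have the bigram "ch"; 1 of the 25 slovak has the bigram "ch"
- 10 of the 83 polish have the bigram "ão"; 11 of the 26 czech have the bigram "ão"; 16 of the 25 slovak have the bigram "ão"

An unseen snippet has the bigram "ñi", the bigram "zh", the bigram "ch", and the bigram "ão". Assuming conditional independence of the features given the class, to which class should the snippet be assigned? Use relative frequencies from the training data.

polish

polish: (83/134) × (15/83) × (44/83) × (55/83) × (10/83) ≈ 0.0047377
czech: (26/134) × (1/26) × (11/26) × (14/26) × (11/26) ≈ 0.000719264
slovak: (25/134) × (7/25) × (1/25) × (1/25) × (16/25) ≈ 0.0000534925
Highest score → polish.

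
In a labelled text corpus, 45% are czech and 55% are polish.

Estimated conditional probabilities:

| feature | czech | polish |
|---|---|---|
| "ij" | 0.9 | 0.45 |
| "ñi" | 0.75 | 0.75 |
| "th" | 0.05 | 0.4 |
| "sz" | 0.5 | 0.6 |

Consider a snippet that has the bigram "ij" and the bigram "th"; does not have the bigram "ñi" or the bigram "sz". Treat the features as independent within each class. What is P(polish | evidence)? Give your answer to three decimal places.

0.796

czech: 0.45 × 0.9 × (1−0.75) × 0.05 × (1−0.5) = 0.00253125
polish: 0.55 × 0.45 × (1−0.75) × 0.4 × (1−0.6) = 0.0099
P(polish | x) = 0.0099 / 0.01243125 ≈ 0.796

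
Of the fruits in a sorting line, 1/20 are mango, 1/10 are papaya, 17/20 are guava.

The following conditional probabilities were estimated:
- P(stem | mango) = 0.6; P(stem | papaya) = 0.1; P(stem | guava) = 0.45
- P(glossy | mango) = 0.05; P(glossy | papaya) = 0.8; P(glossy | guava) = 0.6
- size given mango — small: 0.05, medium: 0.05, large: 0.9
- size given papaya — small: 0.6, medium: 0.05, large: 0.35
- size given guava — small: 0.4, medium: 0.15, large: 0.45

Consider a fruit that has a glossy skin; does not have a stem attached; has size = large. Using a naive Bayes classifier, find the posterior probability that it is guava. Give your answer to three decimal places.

mango: 0.05 × (1−0.6) × 0.05 × 0.9 = 0.0009
papaya: 0.1 × (1−0.1) × 0.8 × 0.35 = 0.0252
guava: 0.85 × (1−0.45) × 0.6 × 0.45 = 0.126225
P(guava | x) = 0.126225 / 0.152325 ≈ 0.829

0.829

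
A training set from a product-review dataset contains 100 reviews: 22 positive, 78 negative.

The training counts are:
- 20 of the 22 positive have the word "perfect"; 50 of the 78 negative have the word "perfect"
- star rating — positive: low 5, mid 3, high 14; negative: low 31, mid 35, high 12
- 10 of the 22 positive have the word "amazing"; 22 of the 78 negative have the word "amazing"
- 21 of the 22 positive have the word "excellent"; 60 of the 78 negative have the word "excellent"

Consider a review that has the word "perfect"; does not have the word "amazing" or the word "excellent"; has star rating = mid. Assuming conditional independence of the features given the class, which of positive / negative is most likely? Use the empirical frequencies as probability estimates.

positive: (22/100) × (20/22) × (3/22) × (12/22) × (1/22) ≈ 0.000676183
negative: (78/100) × (50/78) × (35/78) × (56/78) × (18/78) ≈ 0.0371719
Highest score → negative.

negative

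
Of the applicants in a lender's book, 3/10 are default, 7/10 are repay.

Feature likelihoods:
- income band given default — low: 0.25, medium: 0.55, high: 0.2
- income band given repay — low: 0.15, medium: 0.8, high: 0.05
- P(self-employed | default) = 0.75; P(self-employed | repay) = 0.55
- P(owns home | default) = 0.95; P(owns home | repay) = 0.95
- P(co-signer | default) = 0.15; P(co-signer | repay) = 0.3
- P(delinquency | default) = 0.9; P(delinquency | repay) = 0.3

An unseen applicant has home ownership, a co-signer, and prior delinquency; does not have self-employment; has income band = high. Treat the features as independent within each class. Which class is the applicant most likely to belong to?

default: 0.3 × 0.2 × (1−0.75) × 0.95 × 0.15 × 0.9 = 0.00192375
repay: 0.7 × 0.05 × (1−0.55) × 0.95 × 0.3 × 0.3 = 0.001346625
Highest score → default.

default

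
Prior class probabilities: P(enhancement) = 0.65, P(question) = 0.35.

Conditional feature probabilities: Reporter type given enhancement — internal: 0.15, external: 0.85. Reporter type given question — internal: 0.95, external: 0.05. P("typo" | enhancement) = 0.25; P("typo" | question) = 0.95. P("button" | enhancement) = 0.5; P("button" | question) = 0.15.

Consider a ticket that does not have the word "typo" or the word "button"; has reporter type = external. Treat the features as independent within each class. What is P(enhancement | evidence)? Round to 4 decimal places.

0.9964

enhancement: 0.65 × 0.85 × (1−0.25) × (1−0.5) = 0.2071875
question: 0.35 × 0.05 × (1−0.95) × (1−0.15) = 0.00074375
P(enhancement | x) = 0.2071875 / 0.20793125 ≈ 0.9964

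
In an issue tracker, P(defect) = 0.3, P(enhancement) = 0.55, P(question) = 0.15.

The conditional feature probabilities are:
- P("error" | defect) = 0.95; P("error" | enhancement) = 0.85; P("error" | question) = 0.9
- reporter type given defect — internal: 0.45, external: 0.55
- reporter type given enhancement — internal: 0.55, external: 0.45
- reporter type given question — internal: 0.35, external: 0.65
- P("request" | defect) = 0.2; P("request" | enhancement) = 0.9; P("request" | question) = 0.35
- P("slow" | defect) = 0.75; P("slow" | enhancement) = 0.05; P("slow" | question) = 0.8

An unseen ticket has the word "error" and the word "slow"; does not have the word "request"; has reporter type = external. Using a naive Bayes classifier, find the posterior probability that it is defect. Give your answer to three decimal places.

defect: 0.3 × 0.95 × 0.55 × (1−0.2) × 0.75 = 0.09405
enhancement: 0.55 × 0.85 × 0.45 × (1−0.9) × 0.05 = 0.001051875
question: 0.15 × 0.9 × 0.65 × (1−0.35) × 0.8 = 0.04563
P(defect | x) = 0.09405 / 0.140731875 ≈ 0.668

0.668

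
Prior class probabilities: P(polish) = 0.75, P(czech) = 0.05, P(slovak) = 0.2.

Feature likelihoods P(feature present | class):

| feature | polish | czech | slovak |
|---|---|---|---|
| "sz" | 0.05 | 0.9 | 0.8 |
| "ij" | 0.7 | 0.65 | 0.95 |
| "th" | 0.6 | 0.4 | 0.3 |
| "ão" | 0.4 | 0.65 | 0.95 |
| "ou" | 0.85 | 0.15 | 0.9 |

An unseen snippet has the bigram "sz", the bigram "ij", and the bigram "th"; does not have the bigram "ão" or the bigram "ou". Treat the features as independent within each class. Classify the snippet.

czech

polish: 0.75 × 0.05 × 0.7 × 0.6 × (1−0.4) × (1−0.85) = 0.0014175
czech: 0.05 × 0.9 × 0.65 × 0.4 × (1−0.65) × (1−0.15) = 0.00348075
slovak: 0.2 × 0.8 × 0.95 × 0.3 × (1−0.95) × (1−0.9) = 0.000228
Highest score → czech.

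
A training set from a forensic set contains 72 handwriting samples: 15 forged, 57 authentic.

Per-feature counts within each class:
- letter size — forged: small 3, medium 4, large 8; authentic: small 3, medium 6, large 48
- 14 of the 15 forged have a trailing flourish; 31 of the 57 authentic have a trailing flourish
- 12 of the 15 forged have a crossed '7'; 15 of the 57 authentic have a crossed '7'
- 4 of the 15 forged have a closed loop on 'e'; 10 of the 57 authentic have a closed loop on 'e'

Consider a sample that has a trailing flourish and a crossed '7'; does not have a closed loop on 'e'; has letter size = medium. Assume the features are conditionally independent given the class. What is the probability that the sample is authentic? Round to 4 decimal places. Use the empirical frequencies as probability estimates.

0.2443

forged: (15/72) × (4/15) × (14/15) × (12/15) × (11/15) ≈ 0.0304198
authentic: (57/72) × (6/57) × (31/57) × (15/57) × (47/57) ≈ 0.00983433
P(authentic | x) = 0.00983433 / 0.04025413 ≈ 0.2443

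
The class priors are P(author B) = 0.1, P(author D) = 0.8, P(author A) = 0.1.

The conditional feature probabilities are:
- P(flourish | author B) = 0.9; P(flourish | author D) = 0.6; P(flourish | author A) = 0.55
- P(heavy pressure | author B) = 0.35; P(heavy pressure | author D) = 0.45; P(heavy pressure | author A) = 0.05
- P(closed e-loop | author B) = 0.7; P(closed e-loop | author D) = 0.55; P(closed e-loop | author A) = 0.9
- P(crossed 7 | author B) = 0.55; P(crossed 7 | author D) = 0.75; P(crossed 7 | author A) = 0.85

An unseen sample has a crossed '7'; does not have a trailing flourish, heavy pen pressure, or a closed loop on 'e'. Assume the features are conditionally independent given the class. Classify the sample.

author D

author B: 0.1 × (1−0.9) × (1−0.35) × (1−0.7) × 0.55 = 0.0010725
author D: 0.8 × (1−0.6) × (1−0.45) × (1−0.55) × 0.75 = 0.0594
author A: 0.1 × (1−0.55) × (1−0.05) × (1−0.9) × 0.85 = 0.00363375
Highest score → author D.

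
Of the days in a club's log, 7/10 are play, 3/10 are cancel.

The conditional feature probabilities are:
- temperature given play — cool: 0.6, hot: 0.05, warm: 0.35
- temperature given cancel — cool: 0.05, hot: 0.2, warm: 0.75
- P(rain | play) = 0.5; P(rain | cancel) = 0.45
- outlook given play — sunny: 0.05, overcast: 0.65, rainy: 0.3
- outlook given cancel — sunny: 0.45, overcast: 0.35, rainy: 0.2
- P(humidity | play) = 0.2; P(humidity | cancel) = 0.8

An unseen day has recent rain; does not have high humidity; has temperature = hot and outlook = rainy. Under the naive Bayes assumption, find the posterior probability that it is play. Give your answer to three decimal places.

play: 0.7 × 0.05 × 0.5 × 0.3 × (1−0.2) = 0.0042
cancel: 0.3 × 0.2 × 0.45 × 0.2 × (1−0.8) = 0.00108
P(play | x) = 0.0042 / 0.00528 ≈ 0.795

0.795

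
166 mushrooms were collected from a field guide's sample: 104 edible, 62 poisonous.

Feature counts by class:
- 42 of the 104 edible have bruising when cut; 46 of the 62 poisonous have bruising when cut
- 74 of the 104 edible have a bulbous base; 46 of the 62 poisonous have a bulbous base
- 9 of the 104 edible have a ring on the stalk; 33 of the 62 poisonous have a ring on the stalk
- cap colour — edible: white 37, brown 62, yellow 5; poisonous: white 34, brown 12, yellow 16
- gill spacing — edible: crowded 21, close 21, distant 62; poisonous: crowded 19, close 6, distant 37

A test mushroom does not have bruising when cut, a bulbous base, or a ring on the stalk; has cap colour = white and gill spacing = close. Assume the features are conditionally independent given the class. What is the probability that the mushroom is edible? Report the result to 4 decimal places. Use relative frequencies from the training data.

edible: (104/166) × (62/104) × (30/104) × (95/104) × (37/104) × (21/104) ≈ 0.00706995
poisonous: (62/166) × (16/62) × (16/62) × (29/62) × (34/62) × (6/62) ≈ 0.000617438
P(edible | x) = 0.00706995 / 0.007687388 ≈ 0.9197

0.9197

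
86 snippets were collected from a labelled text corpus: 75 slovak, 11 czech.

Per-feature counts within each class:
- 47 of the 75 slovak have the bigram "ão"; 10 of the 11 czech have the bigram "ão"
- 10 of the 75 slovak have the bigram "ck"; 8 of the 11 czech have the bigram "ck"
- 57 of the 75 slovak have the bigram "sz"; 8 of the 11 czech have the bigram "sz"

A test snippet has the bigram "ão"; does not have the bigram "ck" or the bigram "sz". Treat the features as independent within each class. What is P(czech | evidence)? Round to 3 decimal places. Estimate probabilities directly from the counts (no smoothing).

0.071

slovak: (75/86) × (47/75) × (65/75) × (18/75) ≈ 0.113674
czech: (11/86) × (10/11) × (3/11) × (3/11) ≈ 0.00864886
P(czech | x) = 0.00864886 / 0.12232286 ≈ 0.071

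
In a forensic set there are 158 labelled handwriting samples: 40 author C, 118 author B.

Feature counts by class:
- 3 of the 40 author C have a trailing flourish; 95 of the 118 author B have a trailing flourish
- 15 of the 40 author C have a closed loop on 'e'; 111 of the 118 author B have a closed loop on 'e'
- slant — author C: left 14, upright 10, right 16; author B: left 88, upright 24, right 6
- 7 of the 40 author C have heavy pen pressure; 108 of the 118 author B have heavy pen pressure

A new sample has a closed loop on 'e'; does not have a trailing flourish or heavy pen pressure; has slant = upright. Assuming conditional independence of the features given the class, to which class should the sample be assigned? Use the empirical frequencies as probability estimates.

author C

author C: (40/158) × (37/40) × (15/40) × (10/40) × (33/40) ≈ 0.0181121
author B: (118/158) × (23/118) × (111/118) × (24/118) × (10/118) ≈ 0.00236026
Highest score → author C.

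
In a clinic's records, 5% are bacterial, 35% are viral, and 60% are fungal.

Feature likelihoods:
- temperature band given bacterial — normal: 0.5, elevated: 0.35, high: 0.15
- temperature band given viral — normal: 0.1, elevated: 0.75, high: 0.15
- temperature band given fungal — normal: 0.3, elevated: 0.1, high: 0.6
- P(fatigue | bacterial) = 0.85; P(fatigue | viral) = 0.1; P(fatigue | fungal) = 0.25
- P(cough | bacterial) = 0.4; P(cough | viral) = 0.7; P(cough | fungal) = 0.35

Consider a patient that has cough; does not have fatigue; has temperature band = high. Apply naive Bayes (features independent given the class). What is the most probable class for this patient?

bacterial: 0.05 × 0.15 × (1−0.85) × 0.4 = 0.00045
viral: 0.35 × 0.15 × (1−0.1) × 0.7 = 0.033075
fungal: 0.6 × 0.6 × (1−0.25) × 0.35 = 0.0945
Highest score → fungal.

fungal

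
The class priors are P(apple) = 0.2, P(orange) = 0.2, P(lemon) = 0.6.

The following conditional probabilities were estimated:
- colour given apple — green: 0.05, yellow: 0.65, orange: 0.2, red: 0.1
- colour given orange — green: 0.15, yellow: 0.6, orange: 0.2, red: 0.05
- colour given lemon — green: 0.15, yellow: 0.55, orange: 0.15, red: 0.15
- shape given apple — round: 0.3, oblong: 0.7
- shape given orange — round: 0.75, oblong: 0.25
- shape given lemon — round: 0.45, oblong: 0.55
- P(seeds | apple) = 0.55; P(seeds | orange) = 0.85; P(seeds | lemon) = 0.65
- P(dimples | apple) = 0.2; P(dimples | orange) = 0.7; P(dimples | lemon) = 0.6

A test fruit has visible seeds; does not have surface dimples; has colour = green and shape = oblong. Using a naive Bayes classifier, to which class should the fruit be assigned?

apple: 0.2 × 0.05 × 0.7 × 0.55 × (1−0.2) = 0.00308
orange: 0.2 × 0.15 × 0.25 × 0.85 × (1−0.7) = 0.0019125
lemon: 0.6 × 0.15 × 0.55 × 0.65 × (1−0.6) = 0.01287
Highest score → lemon.

lemon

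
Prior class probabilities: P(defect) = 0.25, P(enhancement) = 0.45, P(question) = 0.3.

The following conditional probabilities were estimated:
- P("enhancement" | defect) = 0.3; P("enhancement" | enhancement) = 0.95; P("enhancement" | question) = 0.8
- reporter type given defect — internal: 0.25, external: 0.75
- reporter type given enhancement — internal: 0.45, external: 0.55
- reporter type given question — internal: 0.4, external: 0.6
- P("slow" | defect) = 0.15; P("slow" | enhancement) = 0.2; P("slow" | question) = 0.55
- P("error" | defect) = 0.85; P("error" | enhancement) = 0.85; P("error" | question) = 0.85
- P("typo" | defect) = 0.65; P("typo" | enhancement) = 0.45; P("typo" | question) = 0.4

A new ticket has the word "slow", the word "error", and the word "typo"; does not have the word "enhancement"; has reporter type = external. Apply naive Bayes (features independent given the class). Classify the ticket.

defect

defect: 0.25 × (1−0.3) × 0.75 × 0.15 × 0.85 × 0.65 = 0.01087734375
enhancement: 0.45 × (1−0.95) × 0.55 × 0.2 × 0.85 × 0.45 = 0.0009466875
question: 0.3 × (1−0.8) × 0.6 × 0.55 × 0.85 × 0.4 = 0.006732
Highest score → defect.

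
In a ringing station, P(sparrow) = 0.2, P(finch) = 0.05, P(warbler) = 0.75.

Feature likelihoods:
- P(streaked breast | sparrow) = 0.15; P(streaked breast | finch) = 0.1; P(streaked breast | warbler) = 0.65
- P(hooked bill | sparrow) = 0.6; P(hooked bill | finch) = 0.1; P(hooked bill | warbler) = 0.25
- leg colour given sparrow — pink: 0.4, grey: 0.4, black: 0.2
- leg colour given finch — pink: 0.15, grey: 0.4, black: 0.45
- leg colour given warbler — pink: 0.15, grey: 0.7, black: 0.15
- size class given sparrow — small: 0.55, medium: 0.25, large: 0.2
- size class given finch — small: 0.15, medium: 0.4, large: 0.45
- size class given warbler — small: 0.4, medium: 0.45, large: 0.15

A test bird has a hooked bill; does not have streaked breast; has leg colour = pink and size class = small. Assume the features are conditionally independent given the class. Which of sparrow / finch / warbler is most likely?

sparrow: 0.2 × (1−0.15) × 0.6 × 0.4 × 0.55 = 0.02244
finch: 0.05 × (1−0.1) × 0.1 × 0.15 × 0.15 = 0.00010125
warbler: 0.75 × (1−0.65) × 0.25 × 0.15 × 0.4 = 0.0039375
Highest score → sparrow.

sparrow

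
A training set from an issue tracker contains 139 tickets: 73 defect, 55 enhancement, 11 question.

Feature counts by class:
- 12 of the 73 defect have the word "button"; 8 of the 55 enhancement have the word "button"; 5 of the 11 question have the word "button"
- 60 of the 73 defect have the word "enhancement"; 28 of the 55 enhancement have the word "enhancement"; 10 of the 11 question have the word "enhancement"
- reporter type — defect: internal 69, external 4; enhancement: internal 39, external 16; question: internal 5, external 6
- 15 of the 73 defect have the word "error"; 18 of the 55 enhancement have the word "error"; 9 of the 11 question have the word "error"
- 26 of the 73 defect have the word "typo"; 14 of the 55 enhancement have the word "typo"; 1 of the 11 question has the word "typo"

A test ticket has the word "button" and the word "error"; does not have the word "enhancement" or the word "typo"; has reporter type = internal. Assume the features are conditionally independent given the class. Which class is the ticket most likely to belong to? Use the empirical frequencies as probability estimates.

enhancement

defect: (73/139) × (12/73) × (13/73) × (69/73) × (15/73) × (47/73) ≈ 0.00192246
enhancement: (55/139) × (8/55) × (27/55) × (39/55) × (18/55) × (41/55) ≈ 0.00488775
question: (11/139) × (5/11) × (1/11) × (5/11) × (9/11) × (10/11) ≈ 0.0011056
Highest score → enhancement.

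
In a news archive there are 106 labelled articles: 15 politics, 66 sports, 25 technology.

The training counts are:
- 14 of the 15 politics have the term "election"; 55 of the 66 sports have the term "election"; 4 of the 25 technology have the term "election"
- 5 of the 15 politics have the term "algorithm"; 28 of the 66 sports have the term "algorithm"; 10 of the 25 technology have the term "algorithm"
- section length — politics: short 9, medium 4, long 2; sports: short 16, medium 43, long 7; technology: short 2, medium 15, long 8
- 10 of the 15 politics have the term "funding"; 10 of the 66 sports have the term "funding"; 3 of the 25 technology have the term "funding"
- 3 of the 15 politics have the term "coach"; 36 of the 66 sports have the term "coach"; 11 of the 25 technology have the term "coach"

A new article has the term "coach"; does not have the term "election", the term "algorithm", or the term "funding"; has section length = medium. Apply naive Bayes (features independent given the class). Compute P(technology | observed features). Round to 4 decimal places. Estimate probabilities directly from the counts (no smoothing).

0.6037

politics: (15/106) × (1/15) × (10/15) × (4/15) × (5/15) × (3/15) ≈ 0.00011181
sports: (66/106) × (11/66) × (38/66) × (43/66) × (56/66) × (36/66) ≈ 0.0180158
technology: (25/106) × (21/25) × (15/25) × (15/25) × (22/25) × (11/25) ≈ 0.0276154
P(technology | x) = 0.0276154 / 0.04574301 ≈ 0.6037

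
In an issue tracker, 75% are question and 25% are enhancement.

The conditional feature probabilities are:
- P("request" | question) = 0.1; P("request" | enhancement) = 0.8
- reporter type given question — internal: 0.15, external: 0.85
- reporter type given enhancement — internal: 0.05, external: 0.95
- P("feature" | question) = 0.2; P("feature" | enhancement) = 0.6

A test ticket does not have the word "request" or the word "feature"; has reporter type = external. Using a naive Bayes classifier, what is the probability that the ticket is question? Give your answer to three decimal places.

0.960

question: 0.75 × (1−0.1) × 0.85 × (1−0.2) = 0.459
enhancement: 0.25 × (1−0.8) × 0.95 × (1−0.6) = 0.019
P(question | x) = 0.459 / 0.478 ≈ 0.960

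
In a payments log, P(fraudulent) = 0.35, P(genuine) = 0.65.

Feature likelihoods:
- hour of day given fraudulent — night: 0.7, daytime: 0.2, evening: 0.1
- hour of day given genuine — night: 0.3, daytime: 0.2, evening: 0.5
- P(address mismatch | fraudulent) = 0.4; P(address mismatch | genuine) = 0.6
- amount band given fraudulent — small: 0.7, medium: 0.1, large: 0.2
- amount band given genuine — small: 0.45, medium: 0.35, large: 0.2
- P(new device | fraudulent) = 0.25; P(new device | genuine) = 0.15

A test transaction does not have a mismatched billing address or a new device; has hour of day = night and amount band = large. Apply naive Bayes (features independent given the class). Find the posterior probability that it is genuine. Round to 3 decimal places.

fraudulent: 0.35 × 0.7 × (1−0.4) × 0.2 × (1−0.25) = 0.02205
genuine: 0.65 × 0.3 × (1−0.6) × 0.2 × (1−0.15) = 0.01326
P(genuine | x) = 0.01326 / 0.03531 ≈ 0.376

0.376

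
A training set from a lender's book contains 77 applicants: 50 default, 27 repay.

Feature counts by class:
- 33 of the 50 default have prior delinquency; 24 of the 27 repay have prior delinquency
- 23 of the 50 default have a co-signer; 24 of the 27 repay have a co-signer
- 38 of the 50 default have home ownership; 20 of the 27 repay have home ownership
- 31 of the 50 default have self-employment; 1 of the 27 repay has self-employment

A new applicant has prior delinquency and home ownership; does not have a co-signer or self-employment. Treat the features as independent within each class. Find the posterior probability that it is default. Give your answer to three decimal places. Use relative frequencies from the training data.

0.730

default: (50/77) × (33/50) × (27/50) × (38/50) × (19/50) ≈ 0.0668366
repay: (27/77) × (24/27) × (3/27) × (20/27) × (26/27) ≈ 0.0247032
P(default | x) = 0.0668366 / 0.0915398 ≈ 0.730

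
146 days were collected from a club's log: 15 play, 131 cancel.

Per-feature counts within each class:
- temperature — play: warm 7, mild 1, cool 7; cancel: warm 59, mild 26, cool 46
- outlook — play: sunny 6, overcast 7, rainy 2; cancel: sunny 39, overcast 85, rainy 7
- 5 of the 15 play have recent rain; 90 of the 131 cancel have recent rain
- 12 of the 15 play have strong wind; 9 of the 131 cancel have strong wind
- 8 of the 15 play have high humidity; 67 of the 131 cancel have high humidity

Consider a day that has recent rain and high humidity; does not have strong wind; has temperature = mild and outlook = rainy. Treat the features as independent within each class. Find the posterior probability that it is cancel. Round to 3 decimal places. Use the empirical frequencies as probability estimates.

play: (15/146) × (1/15) × (2/15) × (5/15) × (3/15) × (8/15) ≈ 0.0000324708
cancel: (131/146) × (26/131) × (7/131) × (90/131) × (122/131) × (67/131) ≈ 0.00311394
P(cancel | x) = 0.00311394 / 0.0031464108 ≈ 0.990

0.990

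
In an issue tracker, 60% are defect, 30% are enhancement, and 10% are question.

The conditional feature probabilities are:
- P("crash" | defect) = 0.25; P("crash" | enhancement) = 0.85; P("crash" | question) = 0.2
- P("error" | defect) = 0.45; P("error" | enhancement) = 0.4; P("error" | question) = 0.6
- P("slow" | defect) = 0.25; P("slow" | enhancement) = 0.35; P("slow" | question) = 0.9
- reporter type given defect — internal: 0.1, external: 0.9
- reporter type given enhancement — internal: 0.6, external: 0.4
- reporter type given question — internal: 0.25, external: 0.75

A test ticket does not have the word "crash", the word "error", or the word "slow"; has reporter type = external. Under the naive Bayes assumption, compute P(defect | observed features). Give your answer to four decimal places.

0.9466

defect: 0.6 × (1−0.25) × (1−0.45) × (1−0.25) × 0.9 = 0.1670625
enhancement: 0.3 × (1−0.85) × (1−0.4) × (1−0.35) × 0.4 = 0.00702
question: 0.1 × (1−0.2) × (1−0.6) × (1−0.9) × 0.75 = 0.0024
P(defect | x) = 0.1670625 / 0.1764825 ≈ 0.9466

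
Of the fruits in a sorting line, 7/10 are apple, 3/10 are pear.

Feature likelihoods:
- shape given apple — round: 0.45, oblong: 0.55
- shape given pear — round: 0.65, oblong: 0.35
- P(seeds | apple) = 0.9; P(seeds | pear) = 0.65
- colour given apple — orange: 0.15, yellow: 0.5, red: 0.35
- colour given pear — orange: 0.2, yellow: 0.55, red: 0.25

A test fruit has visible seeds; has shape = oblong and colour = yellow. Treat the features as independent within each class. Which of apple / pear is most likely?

apple

apple: 0.7 × 0.55 × 0.9 × 0.5 = 0.17325
pear: 0.3 × 0.35 × 0.65 × 0.55 = 0.0375375
Highest score → apple.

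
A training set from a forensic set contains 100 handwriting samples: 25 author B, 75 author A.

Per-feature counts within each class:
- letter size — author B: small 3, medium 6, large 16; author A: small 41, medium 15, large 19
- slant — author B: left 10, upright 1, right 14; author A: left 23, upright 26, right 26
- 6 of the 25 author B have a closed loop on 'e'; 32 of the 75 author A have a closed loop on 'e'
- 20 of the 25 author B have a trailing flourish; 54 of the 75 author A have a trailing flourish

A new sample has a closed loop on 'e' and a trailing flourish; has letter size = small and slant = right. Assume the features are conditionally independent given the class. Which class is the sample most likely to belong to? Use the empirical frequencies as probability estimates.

author B: (25/100) × (3/25) × (14/25) × (6/25) × (20/25) = 0.0032256
author A: (75/100) × (41/75) × (26/75) × (32/75) × (54/75) = 0.04366336
Highest score → author A.

author A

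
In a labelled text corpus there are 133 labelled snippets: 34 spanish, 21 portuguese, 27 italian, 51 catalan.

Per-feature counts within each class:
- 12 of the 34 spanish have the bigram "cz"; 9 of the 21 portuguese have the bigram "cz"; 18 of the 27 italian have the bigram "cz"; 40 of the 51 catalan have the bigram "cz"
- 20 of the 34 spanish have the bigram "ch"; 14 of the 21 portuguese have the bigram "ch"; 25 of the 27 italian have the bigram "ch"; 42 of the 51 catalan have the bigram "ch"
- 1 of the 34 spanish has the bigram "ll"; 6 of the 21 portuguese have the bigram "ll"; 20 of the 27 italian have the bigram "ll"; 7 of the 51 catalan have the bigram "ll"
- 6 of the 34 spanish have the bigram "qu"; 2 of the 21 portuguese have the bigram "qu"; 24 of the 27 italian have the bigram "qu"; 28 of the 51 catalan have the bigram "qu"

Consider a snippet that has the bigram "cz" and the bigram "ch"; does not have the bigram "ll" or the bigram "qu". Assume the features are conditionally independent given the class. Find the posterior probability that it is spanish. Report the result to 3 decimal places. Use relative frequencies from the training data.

0.247

spanish: (34/133) × (12/34) × (20/34) × (33/34) × (28/34) ≈ 0.0424224
portuguese: (21/133) × (9/21) × (14/21) × (15/21) × (19/21) ≈ 0.0291545
italian: (27/133) × (18/27) × (25/27) × (7/27) × (3/27) ≈ 0.00360985
catalan: (51/133) × (40/51) × (42/51) × (44/51) × (23/51) ≈ 0.0963668
P(spanish | x) = 0.0424224 / 0.17155355 ≈ 0.247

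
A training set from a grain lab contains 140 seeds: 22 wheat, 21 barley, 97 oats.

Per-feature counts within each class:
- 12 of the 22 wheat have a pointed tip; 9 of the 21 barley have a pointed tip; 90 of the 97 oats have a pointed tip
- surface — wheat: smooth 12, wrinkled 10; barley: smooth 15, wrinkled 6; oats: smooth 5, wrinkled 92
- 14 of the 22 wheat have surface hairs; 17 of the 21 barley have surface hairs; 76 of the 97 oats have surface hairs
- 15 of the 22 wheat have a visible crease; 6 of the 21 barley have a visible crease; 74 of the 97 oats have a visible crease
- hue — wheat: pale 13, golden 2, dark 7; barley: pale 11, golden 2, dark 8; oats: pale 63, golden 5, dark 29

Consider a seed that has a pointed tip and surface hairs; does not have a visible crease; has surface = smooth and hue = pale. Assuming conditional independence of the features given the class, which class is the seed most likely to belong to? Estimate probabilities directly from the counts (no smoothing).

wheat: (22/140) × (12/22) × (12/22) × (14/22) × (7/22) × (13/22) ≈ 0.00559388
barley: (21/140) × (9/21) × (15/21) × (17/21) × (15/21) × (11/21) ≈ 0.0139079
oats: (97/140) × (90/97) × (5/97) × (76/97) × (23/97) × (63/97) ≈ 0.00399834
Highest score → barley.

barley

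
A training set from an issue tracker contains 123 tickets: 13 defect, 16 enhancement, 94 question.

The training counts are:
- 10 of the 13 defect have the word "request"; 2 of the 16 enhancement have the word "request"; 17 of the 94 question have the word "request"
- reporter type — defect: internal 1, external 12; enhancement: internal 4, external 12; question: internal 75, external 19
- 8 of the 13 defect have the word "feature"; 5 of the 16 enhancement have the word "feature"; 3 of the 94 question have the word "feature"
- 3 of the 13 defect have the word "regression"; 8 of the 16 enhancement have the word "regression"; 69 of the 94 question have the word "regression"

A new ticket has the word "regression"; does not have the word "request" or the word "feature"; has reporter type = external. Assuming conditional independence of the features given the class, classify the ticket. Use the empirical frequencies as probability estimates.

question

defect: (13/123) × (3/13) × (12/13) × (5/13) × (3/13) ≈ 0.00199829
enhancement: (16/123) × (14/16) × (12/16) × (11/16) × (8/16) ≈ 0.0293445
question: (94/123) × (77/94) × (19/94) × (91/94) × (69/94) ≈ 0.0899179
Highest score → question.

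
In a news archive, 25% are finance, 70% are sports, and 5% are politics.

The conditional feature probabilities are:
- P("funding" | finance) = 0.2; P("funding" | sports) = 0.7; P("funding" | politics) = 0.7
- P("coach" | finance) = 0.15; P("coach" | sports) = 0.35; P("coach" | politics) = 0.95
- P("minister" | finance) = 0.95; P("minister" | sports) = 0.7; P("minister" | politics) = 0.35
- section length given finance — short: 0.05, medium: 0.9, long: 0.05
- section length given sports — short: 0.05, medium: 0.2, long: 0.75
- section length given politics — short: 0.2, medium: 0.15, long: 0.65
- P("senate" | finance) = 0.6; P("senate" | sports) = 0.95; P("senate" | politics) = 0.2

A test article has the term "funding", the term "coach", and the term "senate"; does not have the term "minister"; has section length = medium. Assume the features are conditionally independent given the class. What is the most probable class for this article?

finance: 0.25 × 0.2 × 0.15 × (1−0.95) × 0.9 × 0.6 = 0.0002025
sports: 0.7 × 0.7 × 0.35 × (1−0.7) × 0.2 × 0.95 = 0.0097755
politics: 0.05 × 0.7 × 0.95 × (1−0.35) × 0.15 × 0.2 = 0.000648375
Highest score → sports.

sports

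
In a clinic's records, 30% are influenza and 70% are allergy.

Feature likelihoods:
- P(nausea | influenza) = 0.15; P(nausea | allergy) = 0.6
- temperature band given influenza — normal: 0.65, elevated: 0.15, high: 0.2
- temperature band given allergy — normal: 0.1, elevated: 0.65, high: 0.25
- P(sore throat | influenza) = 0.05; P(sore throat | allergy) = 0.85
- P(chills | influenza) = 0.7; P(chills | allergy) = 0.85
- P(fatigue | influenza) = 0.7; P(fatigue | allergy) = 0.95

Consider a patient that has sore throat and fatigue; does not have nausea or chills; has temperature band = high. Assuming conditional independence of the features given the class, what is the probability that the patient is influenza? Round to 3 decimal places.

influenza: 0.3 × (1−0.15) × 0.2 × 0.05 × (1−0.7) × 0.7 = 0.0005355
allergy: 0.7 × (1−0.6) × 0.25 × 0.85 × (1−0.85) × 0.95 = 0.00847875
P(influenza | x) = 0.0005355 / 0.00901425 ≈ 0.059

0.059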